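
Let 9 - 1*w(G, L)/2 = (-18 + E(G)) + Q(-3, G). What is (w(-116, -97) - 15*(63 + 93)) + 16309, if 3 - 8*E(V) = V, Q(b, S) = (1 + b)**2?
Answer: 55941/4 ≈ 13985.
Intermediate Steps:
E(V) = 3/8 - V/8
w(G, L) = 181/4 + G/4 (w(G, L) = 18 - 2*((-18 + (3/8 - G/8)) + (1 - 3)**2) = 18 - 2*((-141/8 - G/8) + (-2)**2) = 18 - 2*((-141/8 - G/8) + 4) = 18 - 2*(-109/8 - G/8) = 18 + (109/4 + G/4) = 181/4 + G/4)
(w(-116, -97) - 15*(63 + 93)) + 16309 = ((181/4 + (1/4)*(-116)) - 15*(63 + 93)) + 16309 = ((181/4 - 29) - 15*156) + 16309 = (65/4 - 2340) + 16309 = -9295/4 + 16309 = 55941/4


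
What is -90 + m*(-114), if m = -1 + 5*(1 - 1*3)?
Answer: 1164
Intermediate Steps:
m = -11 (m = -1 + 5*(1 - 3) = -1 + 5*(-2) = -1 - 10 = -11)
-90 + m*(-114) = -90 - 11*(-114) = -90 + 1254 = 1164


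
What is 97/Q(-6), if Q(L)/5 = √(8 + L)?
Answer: 97*√2/10 ≈ 13.718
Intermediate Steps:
Q(L) = 5*√(8 + L)
97/Q(-6) = 97/((5*√(8 - 6))) = 97/((5*√2)) = 97*(√2/10) = 97*√2/10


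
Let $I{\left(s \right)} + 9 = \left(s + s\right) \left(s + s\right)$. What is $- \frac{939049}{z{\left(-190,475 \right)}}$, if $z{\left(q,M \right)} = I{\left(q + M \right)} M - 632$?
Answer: $- \frac{939049}{154322593} \approx -0.006085$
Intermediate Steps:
$I{\left(s \right)} = -9 + 4 s^{2}$ ($I{\left(s \right)} = -9 + \left(s + s\right) \left(s + s\right) = -9 + 2 s 2 s = -9 + 4 s^{2}$)
$z{\left(q,M \right)} = -632 + M \left(-9 + 4 \left(M + q\right)^{2}\right)$ ($z{\left(q,M \right)} = \left(-9 + 4 \left(q + M\right)^{2}\right) M - 632 = \left(-9 + 4 \left(M + q\right)^{2}\right) M - 632 = M \left(-9 + 4 \left(M + q\right)^{2}\right) - 632 = -632 + M \left(-9 + 4 \left(M + q\right)^{2}\right)$)
$- \frac{939049}{z{\left(-190,475 \right)}} = - \frac{939049}{-632 + 475 \left(-9 + 4 \left(475 - 190\right)^{2}\right)} = - \frac{939049}{-632 + 475 \left(-9 + 4 \cdot 285^{2}\right)} = - \frac{939049}{-632 + 475 \left(-9 + 4 \cdot 81225\right)} = - \frac{939049}{-632 + 475 \left(-9 + 324900\right)} = - \frac{939049}{-632 + 475 \cdot 324891} = - \frac{939049}{-632 + 154323225} = - \frac{939049}{154322593}$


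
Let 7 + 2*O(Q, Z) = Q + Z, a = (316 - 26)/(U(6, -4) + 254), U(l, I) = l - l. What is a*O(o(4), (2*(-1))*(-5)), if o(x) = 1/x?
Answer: 1885/1016 ≈ 1.8553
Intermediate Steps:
U(l, I) = 0
a = 145/127 (a = (316 - 26)/(0 + 254) = 290/254 = 290*(1/254) = 145/127 ≈ 1.1417)
O(Q, Z) = -7/2 + Q/2 + Z/2 (O(Q, Z) = -7/2 + (Q + Z)/2 = -7/2 + (Q/2 + Z/2) = -7/2 + Q/2 + Z/2)
a*O(o(4), (2*(-1))*(-5)) = 145*(-7/2 + (1/2)/4 + ((2*(-1))*(-5))/2)/127 = 145*(-7/2 + (1/2)*(1/4) + (-2*(-5))/2)/127 = 145*(-7/2 + 1/8 + (1/2)*10)/127 = 145*(-7/2 + 1/8 + 5)/127 = (145/127)*(13/8) = 1885/1016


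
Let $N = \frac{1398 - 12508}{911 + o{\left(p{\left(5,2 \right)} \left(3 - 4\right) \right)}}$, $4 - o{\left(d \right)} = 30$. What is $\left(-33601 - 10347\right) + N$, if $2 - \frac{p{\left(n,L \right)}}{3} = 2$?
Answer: $- \frac{7781018}{177} \approx -43961.0$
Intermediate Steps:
$p{\left(n,L \right)} = 0$ ($p{\left(n,L \right)} = 6 - 6 = 0$)
$o{\left(d \right)} = -26$ ($o{\left(d \right)} = 4 - 30 = -26$)
$N = - \frac{2222}{177}$ ($N = \frac{1398 - 12508}{911 - 26} = - \frac{11110}{885} = \left(-11110\right) \frac{1}{885} = - \frac{2222}{177} \approx -12.554$)
$\left(-33601 - 10347\right) + N = \left(-33601 - 10347\right) - \frac{2222}{177} = -43948 - \frac{2222}{177} = - \frac{7781018}{177}$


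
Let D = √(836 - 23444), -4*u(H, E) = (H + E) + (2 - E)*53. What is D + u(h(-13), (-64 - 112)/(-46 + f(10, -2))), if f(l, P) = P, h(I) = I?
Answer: 293/12 + 12*I*√157 ≈ 24.417 + 150.36*I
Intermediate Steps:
u(H, E) = -53/2 + 13*E - H/4 (u(H, E) = -((H + E) + (2 - E)*53)/4 = -((E + H) + (106 - 53*E))/4 = -(106 + H - 52*E)/4 = -53/2 + 13*E - H/4)
D = 12*I*√157 (D = √(-22608) = 12*I*√157 ≈ 150.36*I)
D + u(h(-13), (-64 - 112)/(-46 + f(10, -2))) = 12*I*√157 + (-53/2 + 13*((-64 - 112)/(-46 - 2)) - ¼*(-13)) = 12*I*√157 + (-53/2 + 13*(-176/(-48)) + 13/4) = 12*I*√157 + (-53/2 + 13*(-176*(-1/48)) + 13/4) = 12*I*√157 + (-53/2 + 13*(11/3) + 13/4) = 12*I*√157 + (-53/2 + 143/3 + 13/4) = 12*I*√157 + 293/12 = 293/12 + 12*I*√157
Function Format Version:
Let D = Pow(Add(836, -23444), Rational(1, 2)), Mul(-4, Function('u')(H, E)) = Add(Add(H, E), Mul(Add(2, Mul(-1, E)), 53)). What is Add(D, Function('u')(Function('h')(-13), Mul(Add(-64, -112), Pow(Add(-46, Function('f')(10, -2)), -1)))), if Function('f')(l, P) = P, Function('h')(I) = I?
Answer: Add(Rational(293, 12), Mul(12, I, Pow(157, Rational(1, 2)))) ≈ Add(24.417, Mul(150.36, I))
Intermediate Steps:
Function('u')(H, E) = Add(Rational(-53, 2), Mul(13, E), Mul(Rational(-1, 4), H)) (Function('u')(H, E) = Mul(Rational(-1, 4), Add(Add(H, E), Mul(Add(2, Mul(-1, E)), 53))) = Mul(Rational(-1, 4), Add(Add(E, H), Add(106, Mul(-53, E)))) = Mul(Rational(-1, 4), Add(106, H, Mul(-52, E))) = Add(Rational(-53, 2), Mul(13, E), Mul(Rational(-1, 4), H)))
D = Mul(12, I, Pow(157, Rational(1, 2))) (D = Pow(-22608, Rational(1, 2)) = Mul(12, I, Pow(157, Rational(1, 2))) ≈ Mul(150.36, I))
Add(D, Function('u')(Function('h')(-13), Mul(Add(-64, -112), Pow(Add(-46, Function('f')(10, -2)), -1)))) = Add(Mul(12, I, Pow(157, Rational(1, 2))), Add(Rational(-53, 2), Mul(13, Mul(Add(-64, -112), Pow(Add(-46, -2), -1))), Mul(Rational(-1, 4), -13))) = Add(Mul(12, I, Pow(157, Rational(1, 2))), Add(Rational(-53, 2), Mul(13, Mul(-176, Pow(-48, -1))), Rational(13, 4))) = Add(Mul(12, I, Pow(157, Rational(1, 2))), Add(Rational(-53, 2), Mul(13, Mul(-176, Rational(-1, 48))), Rational(13, 4))) = Add(Mul(12, I, Pow(157, Rational(1, 2))), Add(Rational(-53, 2), Mul(13, Rational(11, 3)), Rational(13, 4))) = Add(Mul(12, I, Pow(157, Rational(1, 2))), Add(Rational(-53, 2), Rational(143, 3), Rational(13, 4))) = Add(Mul(12, I, Pow(157, Rational(1, 2))), Rational(293, 12)) = Add(Rational(293, 12), Mul(12, I, Pow(157, Rational(1, 2))))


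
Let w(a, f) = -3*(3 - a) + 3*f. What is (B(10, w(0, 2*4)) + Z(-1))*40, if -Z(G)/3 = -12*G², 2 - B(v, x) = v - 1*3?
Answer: 1240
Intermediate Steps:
w(a, f) = -9 + 3*a + 3*f (w(a, f) = (-9 + 3*a) + 3*f = -9 + 3*a + 3*f)
B(v, x) = 5 - v (B(v, x) = 2 - (v - 1*3) = 2 - (v - 3) = 2 - (-3 + v) = 2 + (3 - v) = 5 - v)
Z(G) = 36*G² (Z(G) = -(-36)*G² = 36*G²)
(B(10, w(0, 2*4)) + Z(-1))*40 = ((5 - 1*10) + 36*(-1)²)*40 = ((5 - 10) + 36*1)*40 = (-5 + 36)*40 = 31*40 = 1240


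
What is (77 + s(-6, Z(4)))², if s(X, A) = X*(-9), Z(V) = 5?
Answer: 17161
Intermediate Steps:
s(X, A) = -9*X
(77 + s(-6, Z(4)))² = (77 - 9*(-6))² = (77 + 54)² = 131² = 17161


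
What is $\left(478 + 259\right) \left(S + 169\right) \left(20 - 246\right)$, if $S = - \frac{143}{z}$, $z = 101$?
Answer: $- \frac{2819228412}{101} \approx -2.7913 \cdot 10^{7}$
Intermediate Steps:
$S = - \frac{143}{101} \approx -1.4158$
$\left(478 + 259\right) \left(S + 169\right) \left(20 - 246\right) = \left(478 + 259\right) \left(- \frac{143}{101} + 169\right) \left(20 - 246\right) = 737 \cdot \frac{16926}{101} \left(-226\right) = 737 \left(- \frac{3825276}{101}\right) = - \frac{2819228412}{101}$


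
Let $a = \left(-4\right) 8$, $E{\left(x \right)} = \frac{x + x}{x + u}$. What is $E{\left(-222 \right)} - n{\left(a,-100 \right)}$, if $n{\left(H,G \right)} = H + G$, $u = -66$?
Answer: $\frac{3205}{24} \approx 133.54$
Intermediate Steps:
$E{\left(x \right)} = \frac{2 x}{-66 + x}$ ($E{\left(x \right)} = \frac{x + x}{x - 66} = \frac{2 x}{-66 + x}$)
$a = -32$
$n{\left(H,G \right)} = G + H$
$E{\left(-222 \right)} - n{\left(a,-100 \right)} = 2 \left(-222\right) \frac{1}{-66 - 222} - \left(-100 - 32\right) = 2 \left(-222\right) \frac{1}{-288} - -132 = 2 \left(-222\right) \left(- \frac{1}{288}\right) + 132 = \frac{37}{24} + 132 = \frac{3205}{24}$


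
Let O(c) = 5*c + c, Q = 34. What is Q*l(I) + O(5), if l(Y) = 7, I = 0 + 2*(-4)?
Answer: 268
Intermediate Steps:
I = -8 (I = 0 - 8 = -8)
O(c) = 6*c
Q*l(I) + O(5) = 34*7 + 6*5 = 238 + 30 = 268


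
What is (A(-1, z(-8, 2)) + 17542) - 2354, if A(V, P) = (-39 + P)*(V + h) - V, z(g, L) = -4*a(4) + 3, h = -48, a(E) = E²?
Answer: 20089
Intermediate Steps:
z(g, L) = -61 (z(g, L) = -4*4² + 3 = -4*16 + 3 = -64 + 3 = -61)
A(V, P) = -V + (-48 + V)*(-39 + P) (A(V, P) = (-39 + P)*(V - 48) - V = (-39 + P)*(-48 + V) - V = (-48 + V)*(-39 + P) - V = -V + (-48 + V)*(-39 + P))
(A(-1, z(-8, 2)) + 17542) - 2354 = ((1872 - 48*(-61) - 40*(-1) - 61*(-1)) + 17542) - 2354 = ((1872 + 2928 + 40 + 61) + 17542) - 2354 = (4901 + 17542) - 2354 = 22443 - 2354 = 20089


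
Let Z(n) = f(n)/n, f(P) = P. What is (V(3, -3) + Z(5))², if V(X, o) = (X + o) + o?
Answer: 4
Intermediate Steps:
V(X, o) = X + 2*o
Z(n) = 1 (Z(n) = n/n = 1)
(V(3, -3) + Z(5))² = ((3 + 2*(-3)) + 1)² = ((3 - 6) + 1)² = (-3 + 1)² = (-2)² = 4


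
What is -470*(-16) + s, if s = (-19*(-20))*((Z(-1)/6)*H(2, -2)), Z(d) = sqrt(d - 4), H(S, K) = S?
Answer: 7520 + 380*I*sqrt(5)/3 ≈ 7520.0 + 283.24*I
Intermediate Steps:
Z(d) = sqrt(-4 + d)
s = 380*I*sqrt(5)/3 (s = (-19*(-20))*((sqrt(-4 - 1)/6)*2) = 380*((sqrt(-5)*(1/6))*2) = 380*(((I*sqrt(5))*(1/6))*2) = 380*((I*sqrt(5)/6)*2) = 380*(I*sqrt(5)/3) = 380*I*sqrt(5)/3 ≈ 283.24*I)
-470*(-16) + s = -470*(-16) + 380*I*sqrt(5)/3 = 7520 + 380*I*sqrt(5)/3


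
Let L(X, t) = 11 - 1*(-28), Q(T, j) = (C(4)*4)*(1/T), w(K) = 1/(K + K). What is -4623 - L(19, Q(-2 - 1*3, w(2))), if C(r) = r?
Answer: -4662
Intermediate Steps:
w(K) = 1/(2*K)
Q(T, j) = 16/T (Q(T, j) = (4*4)*(1/T) = 16/T)
L(X, t) = 39 (L(X, t) = 11 + 28 = 39)
-4623 - L(19, Q(-2 - 1*3, w(2))) = -4623 - 1*39 = -4623 - 39 = -4662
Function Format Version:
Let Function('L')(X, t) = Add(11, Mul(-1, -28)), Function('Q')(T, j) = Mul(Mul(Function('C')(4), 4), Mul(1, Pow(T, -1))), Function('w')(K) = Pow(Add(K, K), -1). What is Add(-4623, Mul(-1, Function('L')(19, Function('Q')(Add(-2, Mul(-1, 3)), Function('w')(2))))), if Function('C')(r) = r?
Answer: -4662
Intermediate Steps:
Function('w')(K) = Mul(Rational(1, 2), Pow(K, -1)) (Function('w')(K) = Pow(Mul(2, K), -1) = Mul(Rational(1, 2), Pow(K, -1)))
Function('Q')(T, j) = Mul(16, Pow(T, -1)) (Function('Q')(T, j) = Mul(Mul(4, 4), Mul(1, Pow(T, -1))) = Mul(16, Pow(T, -1)))
Function('L')(X, t) = 39 (Function('L')(X, t) = Add(11, 28) = 39)
Add(-4623, Mul(-1, Function('L')(19, Function('Q')(Add(-2, Mul(-1, 3)), Function('w')(2))))) = Add(-4623, Mul(-1, 39)) = Add(-4623, -39) = -4662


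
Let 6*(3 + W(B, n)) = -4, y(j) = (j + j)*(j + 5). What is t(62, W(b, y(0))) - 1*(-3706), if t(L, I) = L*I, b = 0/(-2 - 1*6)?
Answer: 10436/3 ≈ 3478.7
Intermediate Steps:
b = 0 (b = 0/(-2 - 6) = 0/(-8) = 0*(-⅛) = 0)
y(j) = 2*j*(5 + j) (y(j) = (2*j)*(5 + j) = 2*j*(5 + j))
W(B, n) = -11/3 (W(B, n) = -3 + (⅙)*(-4) = -3 - ⅔ = -11/3)
t(L, I) = I*L
t(62, W(b, y(0))) - 1*(-3706) = -11/3*62 - 1*(-3706) = -682/3 + 3706 = 10436/3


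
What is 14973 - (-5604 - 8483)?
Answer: 29060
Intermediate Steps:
14973 - (-5604 - 8483) = 14973 - 1*(-14087) = 14973 + 14087 = 29060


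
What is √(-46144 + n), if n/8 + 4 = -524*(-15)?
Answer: 24*√29 ≈ 129.24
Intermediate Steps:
n = 62848 (n = -32 + 8*(-524*(-15)) = -32 + 8*7860 = -32 + 62880 = 62848)
√(-46144 + n) = √(-46144 + 62848) = √16704 = 24*√29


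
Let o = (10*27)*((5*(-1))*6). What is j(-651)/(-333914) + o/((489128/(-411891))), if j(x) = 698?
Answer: 139255330839757/20415835874 ≈ 6820.9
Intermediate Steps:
o = -8100 (o = 270*(-5*6) = 270*(-30) = -8100)
j(-651)/(-333914) + o/((489128/(-411891))) = 698/(-333914) - 8100/(489128/(-411891)) = 698*(-1/333914) - 8100/(489128*(-1/411891)) = -349/166957 - 8100/(-489128/411891) = -349/166957 - 8100*(-411891/489128) = -349/166957 + 834079275/122282 = 139255330839757/20415835874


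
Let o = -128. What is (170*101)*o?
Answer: -2197760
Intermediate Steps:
(170*101)*o = (170*101)*(-128) = 17170*(-128) = -2197760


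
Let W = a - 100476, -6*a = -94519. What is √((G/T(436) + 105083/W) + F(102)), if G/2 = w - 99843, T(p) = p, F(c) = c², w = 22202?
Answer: √123377481545634413278/110817466 ≈ 100.23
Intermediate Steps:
a = 94519/6 (a = -⅙*(-94519) = 94519/6 ≈ 15753.)
W = -508337/6 (W = 94519/6 - 100476 = -508337/6 ≈ -84723.)
G = -155282 (G = 2*(22202 - 99843) = 2*(-77641) = -155282)
√((G/T(436) + 105083/W) + F(102)) = √((-155282/436 + 105083/(-508337/6)) + 102²) = √((-155282*1/436 + 105083*(-6/508337)) + 10404) = √((-77641/218 - 630498/508337) + 10404) = √(-39605241581/110817466 + 10404) = √(1113339674683/110817466) = √123377481545634413278/110817466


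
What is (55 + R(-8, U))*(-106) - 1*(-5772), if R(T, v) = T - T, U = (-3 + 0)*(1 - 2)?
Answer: -58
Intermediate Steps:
U = 3 (U = -3*(-1) = 3)
R(T, v) = 0
(55 + R(-8, U))*(-106) - 1*(-5772) = (55 + 0)*(-106) - 1*(-5772) = 55*(-106) + 5772 = -5830 + 5772 = -58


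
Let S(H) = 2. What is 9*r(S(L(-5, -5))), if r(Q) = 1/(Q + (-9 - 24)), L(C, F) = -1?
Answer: -9/31 ≈ -0.29032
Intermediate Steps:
r(Q) = 1/(-33 + Q) (r(Q) = 1/(Q - 33) = 1/(-33 + Q))
9*r(S(L(-5, -5))) = 9/(-33 + 2) = 9/(-31) = 9*(-1/31) = -9/31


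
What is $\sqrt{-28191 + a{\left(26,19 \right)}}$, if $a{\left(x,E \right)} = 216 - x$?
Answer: $i \sqrt{28001} \approx 167.33 i$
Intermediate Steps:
$\sqrt{-28191 + a{\left(26,19 \right)}} = \sqrt{-28191 + \left(216 - 26\right)} = \sqrt{-28191 + 190} = \sqrt{-28001} = i \sqrt{28001}$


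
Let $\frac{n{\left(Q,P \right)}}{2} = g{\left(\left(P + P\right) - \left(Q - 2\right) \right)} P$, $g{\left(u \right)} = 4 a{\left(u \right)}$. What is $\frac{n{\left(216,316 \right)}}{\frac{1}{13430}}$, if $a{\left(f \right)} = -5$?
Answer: $-169755200$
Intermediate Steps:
$g{\left(u \right)} = -20$ ($g{\left(u \right)} = 4 \left(-5\right) = -20$)
$n{\left(Q,P \right)} = - 40 P$ ($n{\left(Q,P \right)} = 2 \left(- 20 P\right) = - 40 P$)
$\frac{n{\left(216,316 \right)}}{\frac{1}{13430}} = \frac{\left(-40\right) 316}{\frac{1}{13430}} = - 12640 \frac{1}{\frac{1}{13430}} = \left(-12640\right) 13430 = -169755200$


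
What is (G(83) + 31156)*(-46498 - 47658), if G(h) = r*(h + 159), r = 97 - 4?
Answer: -5052599272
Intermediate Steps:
r = 93
G(h) = 14787 + 93*h (G(h) = 93*(h + 159) = 93*(159 + h) = 14787 + 93*h)
(G(83) + 31156)*(-46498 - 47658) = ((14787 + 93*83) + 31156)*(-46498 - 47658) = ((14787 + 7719) + 31156)*(-94156) = (22506 + 31156)*(-94156) = 53662*(-94156) = -5052599272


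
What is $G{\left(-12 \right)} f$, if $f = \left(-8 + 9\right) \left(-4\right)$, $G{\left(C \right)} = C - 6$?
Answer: $72$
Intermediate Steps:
$G{\left(C \right)} = -6 + C$ ($G{\left(C \right)} = C - 6 = -6 + C$)
$f = -4$ ($f = 1 \left(-4\right) = -4$)
$G{\left(-12 \right)} f = \left(-6 - 12\right) \left(-4\right) = \left(-18\right) \left(-4\right) = 72$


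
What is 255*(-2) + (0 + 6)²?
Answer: -474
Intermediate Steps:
255*(-2) + (0 + 6)² = -510 + 6² = -510 + 36 = -474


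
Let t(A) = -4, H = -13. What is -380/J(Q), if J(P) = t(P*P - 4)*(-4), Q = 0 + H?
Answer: -95/4 ≈ -23.750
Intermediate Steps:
Q = -13 (Q = 0 - 13 = -13)
J(P) = 16 (J(P) = -4*(-4) = 16)
-380/J(Q) = -380/16 = -380*1/16 = -95/4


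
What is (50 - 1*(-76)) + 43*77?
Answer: 3437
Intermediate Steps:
(50 - 1*(-76)) + 43*77 = (50 + 76) + 3311 = 126 + 3311 = 3437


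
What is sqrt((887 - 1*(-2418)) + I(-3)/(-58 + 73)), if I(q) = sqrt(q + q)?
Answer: sqrt(743625 + 15*I*sqrt(6))/15 ≈ 57.489 + 0.0014203*I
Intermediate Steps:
I(q) = sqrt(2)*sqrt(q) (I(q) = sqrt(2*q) = sqrt(2)*sqrt(q))
sqrt((887 - 1*(-2418)) + I(-3)/(-58 + 73)) = sqrt((887 - 1*(-2418)) + (sqrt(2)*sqrt(-3))/(-58 + 73)) = sqrt((887 + 2418) + (sqrt(2)*(I*sqrt(3)))/15) = sqrt(3305 + (I*sqrt(6))/15) = sqrt(3305 + I*sqrt(6)/15)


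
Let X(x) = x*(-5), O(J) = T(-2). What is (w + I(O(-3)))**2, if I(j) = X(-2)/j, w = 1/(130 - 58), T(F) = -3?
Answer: 57121/5184 ≈ 11.019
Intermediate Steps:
O(J) = -3
w = 1/72 ≈ 0.013889
X(x) = -5*x
I(j) = 10/j (I(j) = (-5*(-2))/j = 10/j)
(w + I(O(-3)))**2 = (1/72 + 10/(-3))**2 = (1/72 + 10*(-1/3))**2 = (1/72 - 10/3)**2 = (-239/72)**2 = 57121/5184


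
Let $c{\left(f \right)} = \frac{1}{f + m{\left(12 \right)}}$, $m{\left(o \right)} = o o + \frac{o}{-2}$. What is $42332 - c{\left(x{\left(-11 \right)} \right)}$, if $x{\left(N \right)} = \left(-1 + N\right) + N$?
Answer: $\frac{4868179}{115} \approx 42332.0$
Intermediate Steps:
$x{\left(N \right)} = -1 + 2 N$
$m{\left(o \right)} = o^{2} - \frac{o}{2}$ ($m{\left(o \right)} = o^{2} + o \left(- \frac{1}{2}\right) = o^{2} - \frac{o}{2}$)
$c{\left(f \right)} = \frac{1}{138 + f}$ ($c{\left(f \right)} = \frac{1}{f + 12 \left(- \frac{1}{2} + 12\right)} = \frac{1}{f + 12 \cdot \frac{23}{2}} = \frac{1}{f + 138} = \frac{1}{138 + f}$)
$42332 - c{\left(x{\left(-11 \right)} \right)} = 42332 - \frac{1}{138 + \left(-1 + 2 \left(-11\right)\right)} = 42332 - \frac{1}{138 - 23} = 42332 - \frac{1}{115} = \frac{4868179}{115}$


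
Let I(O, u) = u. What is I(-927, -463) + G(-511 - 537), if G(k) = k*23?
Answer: -24567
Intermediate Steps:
G(k) = 23*k
I(-927, -463) + G(-511 - 537) = -463 + 23*(-511 - 537) = -463 + 23*(-1048) = -463 - 24104 = -24567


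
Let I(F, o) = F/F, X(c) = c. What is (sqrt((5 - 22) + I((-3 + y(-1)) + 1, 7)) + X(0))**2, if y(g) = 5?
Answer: -16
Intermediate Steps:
I(F, o) = 1
(sqrt((5 - 22) + I((-3 + y(-1)) + 1, 7)) + X(0))**2 = (sqrt((5 - 22) + 1) + 0)**2 = (sqrt(-17 + 1) + 0)**2 = (sqrt(-16) + 0)**2 = (4*I + 0)**2 = (4*I)**2 = -16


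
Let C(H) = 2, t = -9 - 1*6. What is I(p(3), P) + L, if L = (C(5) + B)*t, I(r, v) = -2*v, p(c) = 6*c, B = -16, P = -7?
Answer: 224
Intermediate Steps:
t = -15 (t = -9 - 6 = -15)
L = 210 (L = (2 - 16)*(-15) = -14*(-15) = 210)
I(p(3), P) + L = -2*(-7) + 210 = 14 + 210 = 224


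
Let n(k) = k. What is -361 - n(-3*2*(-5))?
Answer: -391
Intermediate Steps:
-361 - n(-3*2*(-5)) = -361 - (-3*2)*(-5) = -361 - (-6)*(-5) = -361 - 1*30 = -361 - 30 = -391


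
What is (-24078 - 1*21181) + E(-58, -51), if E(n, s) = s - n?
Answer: -45252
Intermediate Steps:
(-24078 - 1*21181) + E(-58, -51) = (-24078 - 1*21181) + (-51 - 1*(-58)) = (-24078 - 21181) + (-51 + 58) = -45259 + 7 = -45252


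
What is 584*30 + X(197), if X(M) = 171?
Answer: 17691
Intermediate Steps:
584*30 + X(197) = 584*30 + 171 = 17520 + 171 = 17691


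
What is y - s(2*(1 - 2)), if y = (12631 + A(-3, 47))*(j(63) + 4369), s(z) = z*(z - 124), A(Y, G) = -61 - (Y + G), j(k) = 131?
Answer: 56366748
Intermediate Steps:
A(Y, G) = -61 - G - Y (A(Y, G) = -61 - (G + Y) = -61 + (-G - Y) = -61 - G - Y)
s(z) = z*(-124 + z)
y = 56367000 (y = (12631 + (-61 - 1*47 - 1*(-3)))*(131 + 4369) = (12631 + (-61 - 47 + 3))*4500 = (12631 - 105)*4500 = 12526*4500 = 56367000)
y - s(2*(1 - 2)) = 56367000 - 2*(1 - 2)*(-124 + 2*(1 - 2)) = 56367000 - 2*(-1)*(-124 + 2*(-1)) = 56367000 - (-2)*(-124 - 2) = 56367000 - (-2)*(-126) = 56367000 - 1*252 = 56367000 - 252 = 56366748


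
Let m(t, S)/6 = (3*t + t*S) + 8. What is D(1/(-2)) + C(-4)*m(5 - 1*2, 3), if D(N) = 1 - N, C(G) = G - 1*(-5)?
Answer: 315/2 ≈ 157.50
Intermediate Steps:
C(G) = 5 + G (C(G) = G + 5 = 5 + G)
m(t, S) = 48 + 18*t + 6*S*t (m(t, S) = 6*((3*t + t*S) + 8) = 6*((3*t + S*t) + 8) = 6*(8 + 3*t + S*t) = 48 + 18*t + 6*S*t)
D(1/(-2)) + C(-4)*m(5 - 1*2, 3) = (1 - 1/(-2)) + (5 - 4)*(48 + 18*(5 - 1*2) + 6*3*(5 - 1*2)) = (1 - (-1)/2) + 1*(48 + 18*(5 - 2) + 6*3*(5 - 2)) = (1 - 1*(-½)) + 1*(48 + 18*3 + 6*3*3) = (1 + ½) + 1*(48 + 54 + 54) = 3/2 + 1*156 = 3/2 + 156 = 315/2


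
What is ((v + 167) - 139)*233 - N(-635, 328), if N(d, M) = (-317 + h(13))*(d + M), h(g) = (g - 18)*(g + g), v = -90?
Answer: -151675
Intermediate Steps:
h(g) = 2*g*(-18 + g) (h(g) = (-18 + g)*(2*g) = 2*g*(-18 + g))
N(d, M) = -447*M - 447*d (N(d, M) = (-317 + 2*13*(-18 + 13))*(d + M) = (-317 + 2*13*(-5))*(M + d) = (-317 - 130)*(M + d) = -447*(M + d) = -447*M - 447*d)
((v + 167) - 139)*233 - N(-635, 328) = ((-90 + 167) - 139)*233 - (-447*328 - 447*(-635)) = (77 - 139)*233 - (-146616 + 283845) = -62*233 - 1*137229 = -14446 - 137229 = -151675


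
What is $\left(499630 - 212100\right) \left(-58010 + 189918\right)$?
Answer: $37927507240$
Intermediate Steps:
$\left(499630 - 212100\right) \left(-58010 + 189918\right) = 287530 \cdot 131908 = 37927507240$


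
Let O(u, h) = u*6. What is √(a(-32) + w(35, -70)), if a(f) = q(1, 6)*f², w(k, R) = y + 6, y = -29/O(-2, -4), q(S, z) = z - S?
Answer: √184623/6 ≈ 71.613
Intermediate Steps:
O(u, h) = 6*u
y = 29/12 (y = -29/(6*(-2)) = -29/(-12) = -29*(-1/12) = 29/12 ≈ 2.4167)
w(k, R) = 101/12 (w(k, R) = 29/12 + 6 = 101/12)
a(f) = 5*f² (a(f) = (6 - 1*1)*f² = (6 - 1)*f² = 5*f²)
√(a(-32) + w(35, -70)) = √(5*(-32)² + 101/12) = √(5*1024 + 101/12) = √(5120 + 101/12) = √(61541/12) = √184623/6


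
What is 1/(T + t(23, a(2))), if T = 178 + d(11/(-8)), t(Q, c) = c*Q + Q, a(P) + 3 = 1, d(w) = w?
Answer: 8/1229 ≈ 0.0065094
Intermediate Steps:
a(P) = -2 (a(P) = -3 + 1 = -2)
t(Q, c) = Q + Q*c (t(Q, c) = Q*c + Q = Q + Q*c)
T = 1413/8 (T = 178 + 11/(-8) = 178 + 11*(-⅛) = 178 - 11/8 = 1413/8 ≈ 176.63)
1/(T + t(23, a(2))) = 1/(1413/8 + 23*(1 - 2)) = 1/(1413/8 + 23*(-1)) = 1/(1413/8 - 23) = 1/(1229/8) = 8/1229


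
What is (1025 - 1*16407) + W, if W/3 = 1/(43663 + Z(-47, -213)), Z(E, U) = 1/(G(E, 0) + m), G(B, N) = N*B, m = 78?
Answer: -52386707896/3405715 ≈ -15382.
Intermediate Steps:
G(B, N) = B*N
Z(E, U) = 1/78 (Z(E, U) = 1/(E*0 + 78) = 1/(0 + 78) = 1/78)
W = 234/3405715 (W = 3/(43663 + 1/78) = 3/(3405715/78) = 3*(78/3405715) = 234/3405715 ≈ 6.8708e-5)
(1025 - 1*16407) + W = (1025 - 1*16407) + 234/3405715 = (1025 - 16407) + 234/3405715 = -15382 + 234/3405715 = -52386707896/3405715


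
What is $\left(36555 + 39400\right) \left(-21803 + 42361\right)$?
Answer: $1561482890$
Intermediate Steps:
$\left(36555 + 39400\right) \left(-21803 + 42361\right) = 75955 \cdot 20558 = 1561482890$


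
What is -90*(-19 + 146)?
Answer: -11430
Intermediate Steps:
-90*(-19 + 146) = -90*127 = -11430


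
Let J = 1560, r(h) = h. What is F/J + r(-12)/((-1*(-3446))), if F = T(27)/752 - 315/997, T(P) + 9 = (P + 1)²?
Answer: -93760447/31003413888 ≈ -0.0030242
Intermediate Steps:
T(P) = -9 + (1 + P)² (T(P) = -9 + (P + 1)² = -9 + (1 + P)²)
F = 535795/749744 (F = (-9 + (1 + 27)²)/752 - 315/997 = (-9 + 28²)*(1/752) - 315*1/997 = (-9 + 784)*(1/752) - 315/997 = 775*(1/752) - 315/997 = 775/752 - 315/997 = 535795/749744 ≈ 0.71464)
F/J + r(-12)/((-1*(-3446))) = (535795/749744)/1560 - 12/((-1*(-3446))) = (535795/749744)*(1/1560) - 12/3446 = 8243/17993856 - 12*1/3446 = 8243/17993856 - 6/1723 = -93760447/31003413888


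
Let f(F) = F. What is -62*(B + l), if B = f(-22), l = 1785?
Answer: -109306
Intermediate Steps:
B = -22
-62*(B + l) = -62*(-22 + 1785) = -62*1763 = -109306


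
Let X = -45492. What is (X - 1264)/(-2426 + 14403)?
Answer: -46756/11977 ≈ -3.9038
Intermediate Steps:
(X - 1264)/(-2426 + 14403) = (-45492 - 1264)/(-2426 + 14403) = -46756/11977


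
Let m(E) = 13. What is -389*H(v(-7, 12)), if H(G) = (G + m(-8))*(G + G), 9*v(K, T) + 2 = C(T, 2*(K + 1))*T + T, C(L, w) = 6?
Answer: -12695404/81 ≈ -1.5673e+5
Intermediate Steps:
v(K, T) = -2/9 + 7*T/9 (v(K, T) = -2/9 + (6*T + T)/9 = -2/9 + (7*T)/9 = -2/9 + 7*T/9)
H(G) = 2*G*(13 + G) (H(G) = (G + 13)*(G + G) = (13 + G)*(2*G) = 2*G*(13 + G))
-389*H(v(-7, 12)) = -778*(-2/9 + (7/9)*12)*(13 + (-2/9 + (7/9)*12)) = -778*(-2/9 + 28/3)*(13 + (-2/9 + 28/3)) = -778*82*(13 + 82/9)/9 = -778*82*199/(9*9) = -389*32636/81 = -12695404/81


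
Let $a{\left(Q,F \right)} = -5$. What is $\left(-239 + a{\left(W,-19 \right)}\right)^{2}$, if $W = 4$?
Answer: $59536$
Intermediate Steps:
$\left(-239 + a{\left(W,-19 \right)}\right)^{2} = \left(-239 - 5\right)^{2} = \left(-244\right)^{2} = 59536$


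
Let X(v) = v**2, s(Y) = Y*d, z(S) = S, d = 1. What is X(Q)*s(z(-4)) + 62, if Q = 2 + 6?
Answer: -194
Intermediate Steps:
Q = 8
s(Y) = Y (s(Y) = Y*1 = Y)
X(Q)*s(z(-4)) + 62 = 8**2*(-4) + 62 = 64*(-4) + 62 = -256 + 62 = -194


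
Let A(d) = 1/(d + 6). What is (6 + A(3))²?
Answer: 3025/81 ≈ 37.346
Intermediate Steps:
A(d) = 1/(6 + d)
(6 + A(3))² = (6 + 1/(6 + 3))² = (6 + 1/9)² = (6 + ⅑)² = (55/9)² = 3025/81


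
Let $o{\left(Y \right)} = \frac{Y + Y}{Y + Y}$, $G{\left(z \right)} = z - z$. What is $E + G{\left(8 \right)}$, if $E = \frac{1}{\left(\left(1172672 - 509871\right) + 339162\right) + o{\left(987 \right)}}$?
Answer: $\frac{1}{1001964} \approx 9.9804 \cdot 10^{-7}$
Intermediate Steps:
$G{\left(z \right)} = 0$
$o{\left(Y \right)} = 1$ ($o{\left(Y \right)} = \frac{2 Y}{2 Y} = 2 Y \frac{1}{2 Y} = 1$)
$E = \frac{1}{1001964}$ ($E = \frac{1}{\left(\left(1172672 - 509871\right) + 339162\right) + 1} = \frac{1}{\left(662801 + 339162\right) + 1} = \frac{1}{1001963 + 1} = \frac{1}{1001964} \approx 9.9804 \cdot 10^{-7}$)
$E + G{\left(8 \right)} = \frac{1}{1001964} + 0 = \frac{1}{1001964}$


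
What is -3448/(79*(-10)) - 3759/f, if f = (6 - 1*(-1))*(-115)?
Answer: 16415/1817 ≈ 9.0341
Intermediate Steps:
f = -805 (f = (6 + 1)*(-115) = 7*(-115) = -805)
-3448/(79*(-10)) - 3759/f = -3448/(79*(-10)) - 3759/(-805) = -3448/(-790) - 3759*(-1/805) = -3448*(-1/790) + 537/115 = 1724/395 + 537/115 = 16415/1817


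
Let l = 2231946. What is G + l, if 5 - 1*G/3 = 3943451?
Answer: -9598392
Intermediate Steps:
G = -11830338 (G = 15 - 3*3943451 = 15 - 11830353 = -11830338)
G + l = -11830338 + 2231946 = -9598392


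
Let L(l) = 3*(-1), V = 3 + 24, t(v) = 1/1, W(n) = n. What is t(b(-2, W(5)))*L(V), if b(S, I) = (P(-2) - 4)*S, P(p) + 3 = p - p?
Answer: -3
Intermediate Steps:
P(p) = -3 (P(p) = -3 + (p - p) = -3 + 0 = -3)
b(S, I) = -7*S (b(S, I) = (-3 - 4)*S = -7*S)
t(v) = 1
V = 27
L(l) = -3
t(b(-2, W(5)))*L(V) = 1*(-3) = -3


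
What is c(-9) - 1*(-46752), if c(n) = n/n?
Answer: 46753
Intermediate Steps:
c(n) = 1
c(-9) - 1*(-46752) = 1 - 1*(-46752) = 1 + 46752 = 46753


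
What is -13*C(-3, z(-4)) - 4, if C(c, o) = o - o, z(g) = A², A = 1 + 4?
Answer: -4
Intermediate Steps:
A = 5
z(g) = 25 (z(g) = 5² = 25)
C(c, o) = 0
-13*C(-3, z(-4)) - 4 = -13*0 - 4 = 0 - 4 = -4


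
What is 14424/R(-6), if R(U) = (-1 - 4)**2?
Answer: 14424/25 ≈ 576.96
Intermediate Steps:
R(U) = 25 (R(U) = (-5)**2 = 25)
14424/R(-6) = 14424/25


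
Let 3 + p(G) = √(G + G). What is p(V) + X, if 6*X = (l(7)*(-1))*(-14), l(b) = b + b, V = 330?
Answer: 89/3 + 2*√165 ≈ 55.357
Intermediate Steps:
l(b) = 2*b
p(G) = -3 + √2*√G (p(G) = -3 + √(G + G) = -3 + √(2*G) = -3 + √2*√G)
X = 98/3 (X = (((2*7)*(-1))*(-14))/6 = ((14*(-1))*(-14))/6 = (-14*(-14))/6 = (⅙)*196 = 98/3 ≈ 32.667)
p(V) + X = (-3 + √2*√330) + 98/3 = (-3 + 2*√165) + 98/3 = 89/3 + 2*√165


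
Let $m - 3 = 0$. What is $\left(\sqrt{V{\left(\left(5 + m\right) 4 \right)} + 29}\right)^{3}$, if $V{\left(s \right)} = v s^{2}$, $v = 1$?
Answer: $9477 \sqrt{13} \approx 34170.0$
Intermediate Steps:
$m = 3$ ($m = 3 + 0 = 3$)
$V{\left(s \right)} = s^{2}$ ($V{\left(s \right)} = 1 s^{2} = s^{2}$)
$\left(\sqrt{V{\left(\left(5 + m\right) 4 \right)} + 29}\right)^{3} = \left(\sqrt{\left(\left(5 + 3\right) 4\right)^{2} + 29}\right)^{3} = \left(\sqrt{\left(8 \cdot 4\right)^{2} + 29}\right)^{3} = \left(\sqrt{32^{2} + 29}\right)^{3} = \left(\sqrt{1024 + 29}\right)^{3} = \left(\sqrt{1053}\right)^{3} = \left(9 \sqrt{13}\right)^{3} = 9477 \sqrt{13}$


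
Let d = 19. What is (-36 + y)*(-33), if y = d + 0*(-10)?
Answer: 561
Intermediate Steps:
y = 19 (y = 19 + 0*(-10) = 19 + 0 = 19)
(-36 + y)*(-33) = (-36 + 19)*(-33) = -17*(-33) = 561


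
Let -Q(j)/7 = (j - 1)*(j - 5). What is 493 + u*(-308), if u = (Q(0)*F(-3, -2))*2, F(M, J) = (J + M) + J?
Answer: -150427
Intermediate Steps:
F(M, J) = M + 2*J
Q(j) = -7*(-1 + j)*(-5 + j) (Q(j) = -7*(j - 1)*(j - 5) = -7*(-1 + j)*(-5 + j))
u = 490 (u = ((-35 - 7*0² + 42*0)*(-3 + 2*(-2)))*2 = ((-35 - 7*0 + 0)*(-3 - 4))*2 = ((-35 + 0 + 0)*(-7))*2 = -35*(-7)*2 = 245*2 = 490)
493 + u*(-308) = 493 + 490*(-308) = 493 - 150920 = -150427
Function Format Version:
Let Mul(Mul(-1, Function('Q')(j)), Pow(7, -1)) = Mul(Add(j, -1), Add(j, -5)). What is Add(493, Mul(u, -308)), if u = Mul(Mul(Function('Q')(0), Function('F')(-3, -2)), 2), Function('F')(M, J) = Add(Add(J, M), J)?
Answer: -150427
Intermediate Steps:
Function('F')(M, J) = Add(M, Mul(2, J))
Function('Q')(j) = Mul(-7, Add(-1, j), Add(-5, j)) (Function('Q')(j) = Mul(-7, Mul(Add(j, -1), Add(j, -5))) = Mul(-7, Mul(Add(-1, j), Add(-5, j))) = Mul(-7, Add(-1, j), Add(-5, j)))
u = 490 (u = Mul(Mul(Add(-35, Mul(-7, Pow(0, 2)), Mul(42, 0)), Add(-3, Mul(2, -2))), 2) = Mul(Mul(Add(-35, Mul(-7, 0), 0), Add(-3, -4)), 2) = Mul(Mul(Add(-35, 0, 0), -7), 2) = Mul(Mul(-35, -7), 2) = Mul(245, 2) = 490)
Add(493, Mul(u, -308)) = Add(493, Mul(490, -308)) = Add(493, -150920) = -150427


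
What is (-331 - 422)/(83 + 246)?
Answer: -753/329 ≈ -2.2888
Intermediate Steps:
(-331 - 422)/(83 + 246) = -753/329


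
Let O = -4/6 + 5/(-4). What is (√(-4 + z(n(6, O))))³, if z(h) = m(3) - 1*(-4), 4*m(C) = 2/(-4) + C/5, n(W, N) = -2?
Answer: √10/800 ≈ 0.0039528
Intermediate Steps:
O = -23/12 (O = -4*⅙ + 5*(-¼) = -⅔ - 5/4 = -23/12 ≈ -1.9167)
m(C) = -⅛ + C/20 (m(C) = (2/(-4) + C/5)/4 = (2*(-¼) + C*(⅕))/4 = (-½ + C/5)/4 = -⅛ + C/20)
z(h) = 161/40 (z(h) = (-⅛ + (1/20)*3) - 1*(-4) = (-⅛ + 3/20) + 4 = 1/40 + 4 = 161/40)
(√(-4 + z(n(6, O))))³ = (√(-4 + 161/40))³ = (√(1/40))³ = (√10/20)³ = √10/800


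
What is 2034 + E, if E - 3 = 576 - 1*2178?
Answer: 435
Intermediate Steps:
E = -1599 (E = 3 + (576 - 1*2178) = 3 + (576 - 2178) = 3 - 1602 = -1599)
2034 + E = 2034 - 1599 = 435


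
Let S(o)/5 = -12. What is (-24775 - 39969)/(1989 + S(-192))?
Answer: -64744/1929 ≈ -33.563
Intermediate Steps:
S(o) = -60 (S(o) = 5*(-12) = -60)
(-24775 - 39969)/(1989 + S(-192)) = (-24775 - 39969)/(1989 - 60) = -64744/1929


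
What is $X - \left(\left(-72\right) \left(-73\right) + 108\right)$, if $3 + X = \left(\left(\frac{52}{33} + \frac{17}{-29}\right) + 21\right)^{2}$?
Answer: $- \frac{4472511647}{915849} \approx -4883.5$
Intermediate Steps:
$X = \frac{440102389}{915849}$ ($X = -3 + \left(\left(\frac{52}{33} + \frac{17}{-29}\right) + 21\right)^{2} = -3 + \left(\left(52 \cdot \frac{1}{33} + 17 \left(- \frac{1}{29}\right)\right) + 21\right)^{2} = -3 + \left(\left(\frac{52}{33} - \frac{17}{29}\right) + 21\right)^{2} = -3 + \left(\frac{947}{957} + 21\right)^{2} = -3 + \left(\frac{21044}{957}\right)^{2} = -3 + \frac{442849936}{915849} = \frac{440102389}{915849} \approx 480.54$)
$X - \left(\left(-72\right) \left(-73\right) + 108\right) = \frac{440102389}{915849} - \left(\left(-72\right) \left(-73\right) + 108\right) = \frac{440102389}{915849} - \left(5256 + 108\right) = \frac{440102389}{915849} - 5364 = - \frac{4472511647}{915849}$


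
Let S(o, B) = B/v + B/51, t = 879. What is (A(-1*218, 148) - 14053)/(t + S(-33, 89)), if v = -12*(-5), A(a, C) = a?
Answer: -14556420/899873 ≈ -16.176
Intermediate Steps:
v = 60
S(o, B) = 37*B/1020 (S(o, B) = B/60 + B/51 = 37*B/1020)
(A(-1*218, 148) - 14053)/(t + S(-33, 89)) = (-1*218 - 14053)/(879 + (37/1020)*89) = (-218 - 14053)/(879 + 3293/1020) = -14271/899873/1020 = -14271*1020/899873 = -14556420/899873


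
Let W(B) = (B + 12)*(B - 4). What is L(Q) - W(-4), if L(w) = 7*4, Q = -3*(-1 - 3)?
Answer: 92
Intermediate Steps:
Q = 12 (Q = -3*(-4) = 12)
W(B) = (-4 + B)*(12 + B) (W(B) = (12 + B)*(-4 + B) = (-4 + B)*(12 + B))
L(w) = 28
L(Q) - W(-4) = 28 - (-48 + (-4)² + 8*(-4)) = 28 - (-48 + 16 - 32) = 28 - 1*(-64) = 28 + 64 = 92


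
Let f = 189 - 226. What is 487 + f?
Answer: 450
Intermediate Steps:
f = -37
487 + f = 487 - 37 = 450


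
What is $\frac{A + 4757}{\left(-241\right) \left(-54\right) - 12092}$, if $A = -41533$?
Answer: $- \frac{18388}{461} \approx -39.887$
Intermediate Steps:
$\frac{A + 4757}{\left(-241\right) \left(-54\right) - 12092} = \frac{-41533 + 4757}{\left(-241\right) \left(-54\right) - 12092} = - \frac{36776}{13014 - 12092} = - \frac{36776}{922} = \left(-36776\right) \frac{1}{922} = - \frac{18388}{461}$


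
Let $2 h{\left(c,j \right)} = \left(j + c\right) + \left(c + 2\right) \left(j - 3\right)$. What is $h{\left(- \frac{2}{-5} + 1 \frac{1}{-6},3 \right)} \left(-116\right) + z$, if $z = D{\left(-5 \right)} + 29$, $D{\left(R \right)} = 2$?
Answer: $- \frac{2348}{15} \approx -156.53$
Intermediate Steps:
$h{\left(c,j \right)} = \frac{c}{2} + \frac{j}{2} + \frac{\left(-3 + j\right) \left(2 + c\right)}{2}$ ($h{\left(c,j \right)} = \frac{\left(j + c\right) + \left(c + 2\right) \left(j - 3\right)}{2} = \frac{\left(c + j\right) + \left(2 + c\right) \left(-3 + j\right)}{2} = \frac{\left(c + j\right) + \left(-3 + j\right) \left(2 + c\right)}{2} = \frac{c + j + \left(-3 + j\right) \left(2 + c\right)}{2} = \frac{c}{2} + \frac{j}{2} + \frac{\left(-3 + j\right) \left(2 + c\right)}{2}$)
$z = 31$ ($z = 2 + 29 = 31$)
$h{\left(- \frac{2}{-5} + 1 \frac{1}{-6},3 \right)} \left(-116\right) + z = \left(-3 - \left(- \frac{2}{-5} + 1 \frac{1}{-6}\right) + \frac{3}{2} \cdot 3 + \frac{1}{2} \left(- \frac{2}{-5} + 1 \frac{1}{-6}\right) 3\right) \left(-116\right) + 31 = \left(-3 - \left(\left(-2\right) \left(- \frac{1}{5}\right) + 1 \left(- \frac{1}{6}\right)\right) + \frac{9}{2} + \frac{1}{2} \left(\left(-2\right) \left(- \frac{1}{5}\right) + 1 \left(- \frac{1}{6}\right)\right) 3\right) \left(-116\right) + 31 = \left(-3 - \left(\frac{2}{5} - \frac{1}{6}\right) + \frac{9}{2} + \frac{1}{2} \left(\frac{2}{5} - \frac{1}{6}\right) 3\right) \left(-116\right) + 31 = \left(-3 - \frac{7}{30} + \frac{9}{2} + \frac{1}{2} \cdot \frac{7}{30} \cdot 3\right) \left(-116\right) + 31 = \left(-3 - \frac{7}{30} + \frac{9}{2} + \frac{7}{20}\right) \left(-116\right) + 31 = \frac{97}{60} \left(-116\right) + 31 = - \frac{2813}{15} + 31 = - \frac{2348}{15}$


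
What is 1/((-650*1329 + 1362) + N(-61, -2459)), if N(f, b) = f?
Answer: -1/862549 ≈ -1.1594e-6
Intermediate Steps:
1/((-650*1329 + 1362) + N(-61, -2459)) = 1/((-650*1329 + 1362) - 61) = 1/((-863850 + 1362) - 61) = 1/(-862488 - 61) = 1/(-862549) = -1/862549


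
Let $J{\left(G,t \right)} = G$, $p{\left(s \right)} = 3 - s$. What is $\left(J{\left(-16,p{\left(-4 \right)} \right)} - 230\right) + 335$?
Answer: $89$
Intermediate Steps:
$\left(J{\left(-16,p{\left(-4 \right)} \right)} - 230\right) + 335 = \left(-16 - 230\right) + 335 = -246 + 335 = 89$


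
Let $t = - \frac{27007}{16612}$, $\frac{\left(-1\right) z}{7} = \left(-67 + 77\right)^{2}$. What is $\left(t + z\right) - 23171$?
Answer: $- \frac{396572059}{16612} \approx -23873.0$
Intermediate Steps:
$z = -700$ ($z = - 7 \left(-67 + 77\right)^{2} = - 7 \cdot 10^{2} = \left(-7\right) 100 = -700$)
$t = - \frac{27007}{16612}$ ($t = \left(-27007\right) \frac{1}{16612} = - \frac{27007}{16612} \approx -1.6258$)
$\left(t + z\right) - 23171 = \left(- \frac{27007}{16612} - 700\right) - 23171 = - \frac{11655407}{16612} - 23171 = - \frac{396572059}{16612}$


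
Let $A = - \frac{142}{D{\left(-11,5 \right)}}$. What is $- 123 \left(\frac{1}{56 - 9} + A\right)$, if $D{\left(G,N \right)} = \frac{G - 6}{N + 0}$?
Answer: $- \frac{4106601}{799} \approx -5139.7$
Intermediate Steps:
$D{\left(G,N \right)} = \frac{-6 + G}{N}$
$A = \frac{710}{17}$ ($A = - \frac{142}{\frac{1}{5} \left(-6 - 11\right)} = - \frac{142}{\frac{1}{5} \left(-17\right)} = - \frac{142}{- \frac{17}{5}} = \left(-142\right) \left(- \frac{5}{17}\right) = \frac{710}{17} \approx 41.765$)
$- 123 \left(\frac{1}{56 - 9} + A\right) = - 123 \left(\frac{1}{56 - 9} + \frac{710}{17}\right) = - 123 \left(\frac{1}{47} + \frac{710}{17}\right) = \left(-123\right) \frac{33387}{799} = - \frac{4106601}{799}$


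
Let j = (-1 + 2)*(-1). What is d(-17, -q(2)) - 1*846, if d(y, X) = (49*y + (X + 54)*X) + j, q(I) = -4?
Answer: -1448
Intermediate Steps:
j = -1 (j = 1*(-1) = -1)
d(y, X) = -1 + 49*y + X*(54 + X) (d(y, X) = (49*y + (X + 54)*X) - 1 = (49*y + (54 + X)*X) - 1 = (49*y + X*(54 + X)) - 1 = -1 + 49*y + X*(54 + X))
d(-17, -q(2)) - 1*846 = (-1 + (-1*(-4))² + 49*(-17) + 54*(-1*(-4))) - 1*846 = (-1 + 4² - 833 + 54*4) - 846 = (-1 + 16 - 833 + 216) - 846 = -602 - 846 = -1448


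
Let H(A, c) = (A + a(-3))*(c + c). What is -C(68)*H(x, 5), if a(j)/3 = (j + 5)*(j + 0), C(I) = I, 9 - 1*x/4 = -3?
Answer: -20400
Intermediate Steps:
x = 48 (x = 36 - 4*(-3) = 36 + 12 = 48)
a(j) = 3*j*(5 + j) (a(j) = 3*((j + 5)*(j + 0)) = 3*((5 + j)*j) = 3*(j*(5 + j)) = 3*j*(5 + j))
H(A, c) = 2*c*(-18 + A) (H(A, c) = (A + 3*(-3)*(5 - 3))*(c + c) = (A + 3*(-3)*2)*(2*c) = (A - 18)*(2*c) = (-18 + A)*(2*c) = 2*c*(-18 + A))
-C(68)*H(x, 5) = -68*2*5*(-18 + 48) = -68*2*5*30 = -68*300 = -1*20400 = -20400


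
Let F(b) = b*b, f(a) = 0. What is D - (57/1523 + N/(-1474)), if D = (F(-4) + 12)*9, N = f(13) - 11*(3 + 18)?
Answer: 51389043/204082 ≈ 251.81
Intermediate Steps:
F(b) = b**2
N = -231 (N = 0 - 11*(3 + 18) = 0 - 11*21 = 0 - 231 = -231)
D = 252 (D = ((-4)**2 + 12)*9 = (16 + 12)*9 = 28*9 = 252)
D - (57/1523 + N/(-1474)) = 252 - (57/1523 - 231/(-1474)) = 252 - (57*(1/1523) - 231*(-1/1474)) = 252 - (57/1523 + 21/134) = 252 - 1*39621/204082 = 252 - 39621/204082 = 51389043/204082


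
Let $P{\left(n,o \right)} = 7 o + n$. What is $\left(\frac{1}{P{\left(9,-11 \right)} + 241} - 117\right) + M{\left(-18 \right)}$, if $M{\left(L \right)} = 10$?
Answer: $- \frac{18510}{173} \approx -106.99$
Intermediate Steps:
$P{\left(n,o \right)} = n + 7 o$
$\left(\frac{1}{P{\left(9,-11 \right)} + 241} - 117\right) + M{\left(-18 \right)} = \left(\frac{1}{\left(9 + 7 \left(-11\right)\right) + 241} - 117\right) + 10 = \left(\frac{1}{\left(9 - 77\right) + 241} - 117\right) + 10 = \left(\frac{1}{-68 + 241} - 117\right) + 10 = \left(\frac{1}{173} - 117\right) + 10 = - \frac{20240}{173} + 10 = - \frac{18510}{173}$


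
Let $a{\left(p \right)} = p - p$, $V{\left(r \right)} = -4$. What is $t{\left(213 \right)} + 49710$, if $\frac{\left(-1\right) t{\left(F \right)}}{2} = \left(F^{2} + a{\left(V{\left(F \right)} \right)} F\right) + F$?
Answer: $-41454$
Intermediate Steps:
$a{\left(p \right)} = 0$
$t{\left(F \right)} = - 2 F - 2 F^{2}$ ($t{\left(F \right)} = - 2 \left(\left(F^{2} + 0 F\right) + F\right) = - 2 \left(\left(F^{2} + 0\right) + F\right) = - 2 \left(F^{2} + F\right) = - 2 \left(F + F^{2}\right) = - 2 F - 2 F^{2}$)
$t{\left(213 \right)} + 49710 = \left(-2\right) 213 \left(1 + 213\right) + 49710 = \left(-2\right) 213 \cdot 214 + 49710 = -91164 + 49710 = -41454$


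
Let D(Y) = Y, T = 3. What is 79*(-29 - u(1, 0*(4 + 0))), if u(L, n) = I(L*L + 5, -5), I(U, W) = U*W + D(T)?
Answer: -158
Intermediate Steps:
I(U, W) = 3 + U*W (I(U, W) = U*W + 3 = 3 + U*W)
u(L, n) = -22 - 5*L² (u(L, n) = 3 + (L*L + 5)*(-5) = 3 + (L² + 5)*(-5) = 3 + (5 + L²)*(-5) = 3 + (-25 - 5*L²) = -22 - 5*L²)
79*(-29 - u(1, 0*(4 + 0))) = 79*(-29 - (-22 - 5*1²)) = 79*(-29 - (-22 - 5*1)) = 79*(-29 - (-22 - 5)) = 79*(-29 - 1*(-27)) = 79*(-29 + 27) = 79*(-2) = -158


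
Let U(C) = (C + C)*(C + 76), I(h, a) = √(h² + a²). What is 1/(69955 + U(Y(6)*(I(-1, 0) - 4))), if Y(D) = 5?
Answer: 1/68125 ≈ 1.4679e-5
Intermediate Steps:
I(h, a) = √(a² + h²)
U(C) = 2*C*(76 + C) (U(C) = (2*C)*(76 + C) = 2*C*(76 + C))
1/(69955 + U(Y(6)*(I(-1, 0) - 4))) = 1/(69955 + 2*(5*(√(0² + (-1)²) - 4))*(76 + 5*(√(0² + (-1)²) - 4))) = 1/(69955 + 2*(5*(√(0 + 1) - 4))*(76 + 5*(√(0 + 1) - 4))) = 1/(69955 + 2*(5*(√1 - 4))*(76 + 5*(√1 - 4))) = 1/(69955 + 2*(5*(1 - 4))*(76 + 5*(1 - 4))) = 1/(69955 + 2*(5*(-3))*(76 + 5*(-3))) = 1/(69955 + 2*(-15)*(76 - 15)) = 1/(69955 + 2*(-15)*61) = 1/(69955 - 1830) = 1/68125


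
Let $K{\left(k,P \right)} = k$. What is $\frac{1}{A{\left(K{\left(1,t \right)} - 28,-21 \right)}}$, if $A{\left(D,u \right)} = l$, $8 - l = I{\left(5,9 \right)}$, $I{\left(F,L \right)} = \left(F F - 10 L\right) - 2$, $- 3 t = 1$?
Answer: $\frac{1}{75} \approx 0.013333$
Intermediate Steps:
$t = - \frac{1}{3}$ ($t = \left(- \frac{1}{3}\right) 1 = - \frac{1}{3} \approx -0.33333$)
$I{\left(F,L \right)} = -2 + F^{2} - 10 L$ ($I{\left(F,L \right)} = \left(F^{2} - 10 L\right) - 2 = -2 + F^{2} - 10 L$)
$l = 75$ ($l = 8 - \left(-2 + 5^{2} - 90\right) = 8 - \left(-2 + 25 - 90\right) = 8 - -67 = 8 + 67 = 75$)
$A{\left(D,u \right)} = 75$
$\frac{1}{A{\left(K{\left(1,t \right)} - 28,-21 \right)}} = \frac{1}{75}$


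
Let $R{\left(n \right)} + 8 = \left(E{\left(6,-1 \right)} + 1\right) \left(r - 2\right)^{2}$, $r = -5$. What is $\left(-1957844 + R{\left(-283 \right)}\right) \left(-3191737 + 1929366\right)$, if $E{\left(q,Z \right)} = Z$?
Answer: $2471535587092$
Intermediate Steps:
$R{\left(n \right)} = -8$ ($R{\left(n \right)} = -8 + \left(-1 + 1\right) \left(-5 - 2\right)^{2} = -8 + 0 \left(-7\right)^{2} = -8 + 0 \cdot 49 = -8 + 0 = -8$)
$\left(-1957844 + R{\left(-283 \right)}\right) \left(-3191737 + 1929366\right) = \left(-1957844 - 8\right) \left(-3191737 + 1929366\right) = \left(-1957852\right) \left(-1262371\right) = 2471535587092$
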